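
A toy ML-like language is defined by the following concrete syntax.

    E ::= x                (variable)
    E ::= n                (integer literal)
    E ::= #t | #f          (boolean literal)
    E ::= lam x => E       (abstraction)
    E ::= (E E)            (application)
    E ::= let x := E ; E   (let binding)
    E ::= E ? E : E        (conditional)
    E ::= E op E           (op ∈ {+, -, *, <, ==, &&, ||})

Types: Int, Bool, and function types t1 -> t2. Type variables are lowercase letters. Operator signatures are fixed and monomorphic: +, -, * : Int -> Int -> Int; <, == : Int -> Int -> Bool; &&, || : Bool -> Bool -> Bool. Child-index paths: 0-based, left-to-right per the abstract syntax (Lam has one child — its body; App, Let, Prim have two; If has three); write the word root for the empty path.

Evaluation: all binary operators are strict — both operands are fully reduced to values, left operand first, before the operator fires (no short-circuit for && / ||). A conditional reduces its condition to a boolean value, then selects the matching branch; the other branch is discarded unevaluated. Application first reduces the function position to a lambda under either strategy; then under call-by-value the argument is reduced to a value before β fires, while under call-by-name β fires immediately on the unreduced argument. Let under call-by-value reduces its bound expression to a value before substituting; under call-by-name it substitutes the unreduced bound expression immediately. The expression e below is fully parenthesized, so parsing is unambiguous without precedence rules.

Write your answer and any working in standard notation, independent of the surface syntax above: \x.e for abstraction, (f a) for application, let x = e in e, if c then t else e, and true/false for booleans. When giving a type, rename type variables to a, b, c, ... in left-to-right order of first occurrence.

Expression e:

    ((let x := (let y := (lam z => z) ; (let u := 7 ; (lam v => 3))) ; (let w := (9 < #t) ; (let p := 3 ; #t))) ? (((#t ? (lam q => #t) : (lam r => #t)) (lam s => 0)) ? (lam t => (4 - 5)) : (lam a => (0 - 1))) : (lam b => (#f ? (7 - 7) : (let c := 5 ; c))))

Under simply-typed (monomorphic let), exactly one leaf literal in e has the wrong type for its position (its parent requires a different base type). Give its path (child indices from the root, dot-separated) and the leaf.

Answer: 0.1.0.1 : true

Derivation:
z : a
\z._ : a -> a
let y : a -> a
let u : Int
\v._ : b -> Int
let x : b -> Int
  unify Int ~ Int
  unify Bool ~ Int
  FAIL: mismatch Bool ~ Int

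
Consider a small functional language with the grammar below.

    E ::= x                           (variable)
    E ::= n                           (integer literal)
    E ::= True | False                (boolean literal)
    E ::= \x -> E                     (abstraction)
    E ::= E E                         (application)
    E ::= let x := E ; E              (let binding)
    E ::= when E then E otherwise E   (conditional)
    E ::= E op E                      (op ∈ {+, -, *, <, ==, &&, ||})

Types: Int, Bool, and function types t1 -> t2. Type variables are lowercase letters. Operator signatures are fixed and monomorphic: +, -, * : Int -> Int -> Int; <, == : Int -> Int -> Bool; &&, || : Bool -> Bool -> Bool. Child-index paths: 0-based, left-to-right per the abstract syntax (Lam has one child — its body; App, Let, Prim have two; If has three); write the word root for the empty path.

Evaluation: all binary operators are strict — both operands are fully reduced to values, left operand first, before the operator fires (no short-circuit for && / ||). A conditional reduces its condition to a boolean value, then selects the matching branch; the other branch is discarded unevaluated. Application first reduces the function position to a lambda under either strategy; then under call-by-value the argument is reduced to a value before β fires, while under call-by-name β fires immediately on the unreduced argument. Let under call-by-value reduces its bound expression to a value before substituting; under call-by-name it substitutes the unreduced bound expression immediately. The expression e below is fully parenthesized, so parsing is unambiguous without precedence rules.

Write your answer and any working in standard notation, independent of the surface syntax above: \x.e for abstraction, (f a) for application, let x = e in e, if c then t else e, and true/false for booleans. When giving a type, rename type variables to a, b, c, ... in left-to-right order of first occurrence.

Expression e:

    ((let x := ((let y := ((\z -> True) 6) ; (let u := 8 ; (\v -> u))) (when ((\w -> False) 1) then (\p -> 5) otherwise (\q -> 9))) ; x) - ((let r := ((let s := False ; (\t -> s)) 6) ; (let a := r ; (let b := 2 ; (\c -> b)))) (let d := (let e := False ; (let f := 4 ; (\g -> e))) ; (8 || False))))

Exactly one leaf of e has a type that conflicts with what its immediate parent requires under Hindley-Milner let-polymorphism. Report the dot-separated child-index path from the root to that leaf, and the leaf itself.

Derivation:
\z._ : a -> Bool
  unify a -> Bool ~ Int -> b
  unify a ~ Int
  unify Bool ~ b
_ _ : Bool
let y : Bool
let u : Int
u : Int
\v._ : c -> Int
\w._ : d -> Bool
  unify d -> Bool ~ Int -> e
  unify d ~ Int
  unify Bool ~ e
_ _ : Bool
  unify Bool ~ Bool
\p._ : f -> Int
\q._ : g -> Int
  unify f -> Int ~ g -> Int
  unify f ~ g
  unify Int ~ Int
  unify c -> Int ~ (g -> Int) -> h
  unify c ~ g -> Int
  unify Int ~ h
_ _ : Int
let x : Int
x : Int
  unify Int ~ Int
let s : Bool
s : Bool
\t._ : i -> Bool
  unify i -> Bool ~ Int -> j
  unify i ~ Int
  unify Bool ~ j
_ _ : Bool
let r : Bool
r : Bool
let a : Bool
let b : Int
b : Int
\c._ : k -> Int
let e : Bool
let f : Int
e : Bool
\g._ : l -> Bool
let d : forall. l -> Bool
  unify Int ~ Bool
  FAIL: mismatch Int ~ Bool

Answer: 1.1.1.0 : 8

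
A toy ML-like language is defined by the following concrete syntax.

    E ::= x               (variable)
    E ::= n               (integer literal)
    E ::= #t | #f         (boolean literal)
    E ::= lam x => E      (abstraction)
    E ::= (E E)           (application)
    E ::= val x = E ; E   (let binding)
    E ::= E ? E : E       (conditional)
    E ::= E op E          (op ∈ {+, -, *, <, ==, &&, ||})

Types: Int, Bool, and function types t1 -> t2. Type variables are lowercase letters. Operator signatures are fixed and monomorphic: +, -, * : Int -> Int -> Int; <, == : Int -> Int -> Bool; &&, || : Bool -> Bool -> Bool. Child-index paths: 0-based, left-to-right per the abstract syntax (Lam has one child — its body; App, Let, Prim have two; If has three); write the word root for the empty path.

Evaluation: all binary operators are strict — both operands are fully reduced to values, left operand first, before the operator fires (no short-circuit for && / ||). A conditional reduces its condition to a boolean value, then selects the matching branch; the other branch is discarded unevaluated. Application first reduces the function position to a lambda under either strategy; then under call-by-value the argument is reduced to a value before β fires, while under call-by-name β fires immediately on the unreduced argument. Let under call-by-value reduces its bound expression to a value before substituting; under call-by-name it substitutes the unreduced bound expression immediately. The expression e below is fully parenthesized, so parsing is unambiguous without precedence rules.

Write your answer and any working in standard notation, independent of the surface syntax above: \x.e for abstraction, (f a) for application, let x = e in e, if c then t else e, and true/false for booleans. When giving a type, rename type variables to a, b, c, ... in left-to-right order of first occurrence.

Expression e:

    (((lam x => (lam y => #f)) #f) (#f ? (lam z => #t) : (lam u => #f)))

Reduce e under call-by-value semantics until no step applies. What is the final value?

Working:
step 0: (((\x.(\y.false)) false) (if false then (\z.true) else (\u.false)))
step 1: [beta@0] ((\y.false) (if false then (\z.true) else (\u.false)))
step 2: [if@1] ((\y.false) (\u.false))
step 3: [beta@root] false

Answer: false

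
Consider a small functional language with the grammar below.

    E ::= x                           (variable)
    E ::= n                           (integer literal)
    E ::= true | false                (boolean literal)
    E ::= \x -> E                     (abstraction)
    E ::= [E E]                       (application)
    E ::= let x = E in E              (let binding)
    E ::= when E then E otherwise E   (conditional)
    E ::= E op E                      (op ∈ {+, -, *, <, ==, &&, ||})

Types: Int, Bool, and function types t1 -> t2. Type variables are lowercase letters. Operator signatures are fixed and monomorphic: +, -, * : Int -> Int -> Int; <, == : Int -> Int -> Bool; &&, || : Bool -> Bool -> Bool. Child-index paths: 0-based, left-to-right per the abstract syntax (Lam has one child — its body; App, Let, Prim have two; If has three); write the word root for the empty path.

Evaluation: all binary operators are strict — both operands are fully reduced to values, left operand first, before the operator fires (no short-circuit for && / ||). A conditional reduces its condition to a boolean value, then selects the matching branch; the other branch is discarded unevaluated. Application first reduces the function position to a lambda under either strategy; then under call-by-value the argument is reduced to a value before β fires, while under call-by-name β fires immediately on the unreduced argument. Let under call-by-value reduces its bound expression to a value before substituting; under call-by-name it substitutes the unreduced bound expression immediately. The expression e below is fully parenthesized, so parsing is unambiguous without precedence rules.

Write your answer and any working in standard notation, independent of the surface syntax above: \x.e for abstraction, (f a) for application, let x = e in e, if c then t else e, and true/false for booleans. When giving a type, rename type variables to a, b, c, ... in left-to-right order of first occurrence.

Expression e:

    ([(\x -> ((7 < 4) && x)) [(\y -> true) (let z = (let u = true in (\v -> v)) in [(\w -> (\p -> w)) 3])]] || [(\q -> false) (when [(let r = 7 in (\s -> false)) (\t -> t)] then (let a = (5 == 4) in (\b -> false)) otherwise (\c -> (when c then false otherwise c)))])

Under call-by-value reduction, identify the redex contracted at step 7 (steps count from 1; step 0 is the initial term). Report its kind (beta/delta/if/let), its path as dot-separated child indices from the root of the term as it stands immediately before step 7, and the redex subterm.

Answer: delta at 0 : (false && true)

Working:
step 0: (((\x.((7 < 4) && x)) ((\y.true) (let z = (let u = true in (\v.v)) in ((\w.(\p.w)) 3)))) || ((\q.false) (if ((let r = 7 in (\s.false)) (\t.t)) then (let a = (5 == 4) in (\b.false)) else (\c.(if c then false else c)))))
step 1: [let@0.1.1.0] (((\x.((7 < 4) && x)) ((\y.true) (let z = (\v.v) in ((\w.(\p.w)) 3)))) || ((\q.false) (if ((let r = 7 in (\s.false)) (\t.t)) then (let a = (5 == 4) in (\b.false)) else (\c.(if c then false else c)))))
step 2: [let@0.1.1] (((\x.((7 < 4) && x)) ((\y.true) ((\w.(\p.w)) 3))) || ((\q.false) (if ((let r = 7 in (\s.false)) (\t.t)) then (let a = (5 == 4) in (\b.false)) else (\c.(if c then false else c)))))
step 3: [beta@0.1.1] (((\x.((7 < 4) && x)) ((\y.true) (\p.3))) || ((\q.false) (if ((let r = 7 in (\s.false)) (\t.t)) then (let a = (5 == 4) in (\b.false)) else (\c.(if c then false else c)))))
step 4: [beta@0.1] (((\x.((7 < 4) && x)) true) || ((\q.false) (if ((let r = 7 in (\s.false)) (\t.t)) then (let a = (5 == 4) in (\b.false)) else (\c.(if c then false else c)))))
step 5: [beta@0] (((7 < 4) && true) || ((\q.false) (if ((let r = 7 in (\s.false)) (\t.t)) then (let a = (5 == 4) in (\b.false)) else (\c.(if c then false else c)))))
step 6: [delta@0.0] ((false && true) || ((\q.false) (if ((let r = 7 in (\s.false)) (\t.t)) then (let a = (5 == 4) in (\b.false)) else (\c.(if c then false else c)))))
step 7: [delta@0] (false || ((\q.false) (if ((let r = 7 in (\s.false)) (\t.t)) then (let a = (5 == 4) in (\b.false)) else (\c.(if c then false else c)))))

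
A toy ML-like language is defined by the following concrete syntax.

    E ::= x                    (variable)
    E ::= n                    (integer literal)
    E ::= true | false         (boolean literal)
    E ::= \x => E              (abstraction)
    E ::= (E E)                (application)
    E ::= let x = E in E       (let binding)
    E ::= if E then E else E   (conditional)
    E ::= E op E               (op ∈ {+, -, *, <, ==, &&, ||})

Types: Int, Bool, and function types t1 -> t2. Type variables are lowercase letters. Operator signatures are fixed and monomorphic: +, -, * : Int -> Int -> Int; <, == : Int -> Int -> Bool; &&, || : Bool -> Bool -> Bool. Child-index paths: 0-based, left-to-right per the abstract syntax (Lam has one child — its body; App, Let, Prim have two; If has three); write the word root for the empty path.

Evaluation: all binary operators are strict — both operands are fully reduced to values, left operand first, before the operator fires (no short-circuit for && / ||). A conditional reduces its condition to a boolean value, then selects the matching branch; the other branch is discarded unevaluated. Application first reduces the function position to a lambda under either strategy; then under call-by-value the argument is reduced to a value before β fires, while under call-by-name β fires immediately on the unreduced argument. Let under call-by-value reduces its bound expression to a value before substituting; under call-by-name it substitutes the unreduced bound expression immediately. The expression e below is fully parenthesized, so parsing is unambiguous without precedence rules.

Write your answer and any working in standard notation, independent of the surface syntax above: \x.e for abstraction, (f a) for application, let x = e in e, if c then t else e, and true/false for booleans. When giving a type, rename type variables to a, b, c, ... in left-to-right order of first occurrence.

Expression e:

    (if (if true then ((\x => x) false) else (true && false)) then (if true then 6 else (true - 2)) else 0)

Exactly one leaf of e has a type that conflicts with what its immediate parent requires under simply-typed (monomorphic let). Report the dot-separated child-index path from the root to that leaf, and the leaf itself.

Answer: 1.2.0 : true

Working:
  unify Bool ~ Bool
x : a
\x._ : a -> a
  unify a -> a ~ Bool -> b
  unify a ~ Bool
  unify Bool ~ b
_ _ : Bool
  unify Bool ~ Bool
  unify Bool ~ Bool
  unify Bool ~ Bool
  unify Bool ~ Bool
  unify Bool ~ Bool
  unify Bool ~ Int
  FAIL: mismatch Bool ~ Int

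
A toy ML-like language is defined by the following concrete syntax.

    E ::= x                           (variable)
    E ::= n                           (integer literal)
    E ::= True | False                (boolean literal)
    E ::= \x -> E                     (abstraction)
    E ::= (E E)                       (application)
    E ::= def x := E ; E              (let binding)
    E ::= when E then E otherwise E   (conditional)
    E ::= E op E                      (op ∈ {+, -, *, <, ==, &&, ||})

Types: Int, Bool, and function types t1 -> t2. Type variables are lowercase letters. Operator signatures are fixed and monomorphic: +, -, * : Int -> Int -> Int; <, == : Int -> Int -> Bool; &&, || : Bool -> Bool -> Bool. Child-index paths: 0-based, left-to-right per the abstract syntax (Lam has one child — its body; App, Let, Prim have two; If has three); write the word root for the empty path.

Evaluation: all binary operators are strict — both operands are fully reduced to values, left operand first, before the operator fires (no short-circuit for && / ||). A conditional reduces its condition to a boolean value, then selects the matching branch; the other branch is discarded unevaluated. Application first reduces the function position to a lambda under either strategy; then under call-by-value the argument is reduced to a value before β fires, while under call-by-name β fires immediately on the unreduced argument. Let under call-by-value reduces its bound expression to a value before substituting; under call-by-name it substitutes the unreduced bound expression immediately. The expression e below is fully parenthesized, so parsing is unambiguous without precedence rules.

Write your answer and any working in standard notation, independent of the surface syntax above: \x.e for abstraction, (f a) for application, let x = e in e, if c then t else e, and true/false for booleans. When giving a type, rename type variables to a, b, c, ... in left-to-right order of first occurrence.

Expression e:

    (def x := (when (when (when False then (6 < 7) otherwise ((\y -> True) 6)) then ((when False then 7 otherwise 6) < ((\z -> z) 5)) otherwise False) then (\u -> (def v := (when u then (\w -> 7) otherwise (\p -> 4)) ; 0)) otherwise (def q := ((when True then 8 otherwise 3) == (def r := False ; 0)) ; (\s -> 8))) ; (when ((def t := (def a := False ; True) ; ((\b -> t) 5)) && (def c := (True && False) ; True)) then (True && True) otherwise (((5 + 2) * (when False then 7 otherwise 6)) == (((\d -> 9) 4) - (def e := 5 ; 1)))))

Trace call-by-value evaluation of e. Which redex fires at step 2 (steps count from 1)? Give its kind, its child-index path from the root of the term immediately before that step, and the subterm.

Trace:
step 0: (let x = (if (if (if false then (6 < 7) else ((\y.true) 6)) then ((if false then 7 else 6) < ((\z.z) 5)) else false) then (\u.(let v = (if u then (\w.7) else (\p.4)) in 0)) else (let q = ((if true then 8 else 3) == (let r = false in 0)) in (\s.8))) in (if ((let t = (let a = false in true) in ((\b.t) 5)) && (let c = (true && false) in true)) then (true && true) else (((5 + 2) * (if false then 7 else 6)) == (((\d.9) 4) - (let e = 5 in 1)))))
step 1: [if@0.0.0] (let x = (if (if ((\y.true) 6) then ((if false then 7 else 6) < ((\z.z) 5)) else false) then (\u.(let v = (if u then (\w.7) else (\p.4)) in 0)) else (let q = ((if true then 8 else 3) == (let r = false in 0)) in (\s.8))) in (if ((let t = (let a = false in true) in ((\b.t) 5)) && (let c = (true && false) in true)) then (true && true) else (((5 + 2) * (if false then 7 else 6)) == (((\d.9) 4) - (let e = 5 in 1)))))
step 2: [beta@0.0.0] (let x = (if (if true then ((if false then 7 else 6) < ((\z.z) 5)) else false) then (\u.(let v = (if u then (\w.7) else (\p.4)) in 0)) else (let q = ((if true then 8 else 3) == (let r = false in 0)) in (\s.8))) in (if ((let t = (let a = false in true) in ((\b.t) 5)) && (let c = (true && false) in true)) then (true && true) else (((5 + 2) * (if false then 7 else 6)) == (((\d.9) 4) - (let e = 5 in 1)))))

Answer: beta at 0.0.0 : ((\y.true) 6)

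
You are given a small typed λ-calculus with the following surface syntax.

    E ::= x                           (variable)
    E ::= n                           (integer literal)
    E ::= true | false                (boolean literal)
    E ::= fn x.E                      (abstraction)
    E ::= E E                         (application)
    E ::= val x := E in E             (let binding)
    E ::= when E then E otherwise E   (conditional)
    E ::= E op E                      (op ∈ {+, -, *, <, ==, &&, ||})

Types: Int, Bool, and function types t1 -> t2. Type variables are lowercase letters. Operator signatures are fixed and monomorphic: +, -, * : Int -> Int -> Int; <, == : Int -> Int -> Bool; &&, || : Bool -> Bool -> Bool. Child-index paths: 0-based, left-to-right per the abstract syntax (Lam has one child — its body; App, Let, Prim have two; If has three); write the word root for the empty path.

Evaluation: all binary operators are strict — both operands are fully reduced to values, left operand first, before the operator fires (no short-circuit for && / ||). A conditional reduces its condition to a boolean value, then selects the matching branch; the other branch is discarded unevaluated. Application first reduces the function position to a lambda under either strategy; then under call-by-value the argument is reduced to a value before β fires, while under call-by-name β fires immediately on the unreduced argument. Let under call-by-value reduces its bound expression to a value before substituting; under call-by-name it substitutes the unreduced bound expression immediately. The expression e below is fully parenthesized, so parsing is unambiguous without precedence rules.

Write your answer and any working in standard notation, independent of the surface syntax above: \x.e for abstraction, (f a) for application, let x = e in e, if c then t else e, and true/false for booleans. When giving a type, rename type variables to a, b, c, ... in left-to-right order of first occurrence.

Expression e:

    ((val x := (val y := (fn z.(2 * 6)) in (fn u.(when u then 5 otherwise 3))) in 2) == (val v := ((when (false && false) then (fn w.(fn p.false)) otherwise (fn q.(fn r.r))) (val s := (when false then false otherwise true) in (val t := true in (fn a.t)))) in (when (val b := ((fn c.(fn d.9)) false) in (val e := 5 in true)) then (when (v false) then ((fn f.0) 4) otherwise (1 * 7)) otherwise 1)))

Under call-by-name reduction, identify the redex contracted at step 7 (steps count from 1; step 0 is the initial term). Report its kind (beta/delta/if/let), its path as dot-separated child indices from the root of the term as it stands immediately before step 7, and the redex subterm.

Working:
step 0: ((let x = (let y = (\z.(2 * 6)) in (\u.(if u then 5 else 3))) in 2) == (let v = ((if (false && false) then (\w.(\p.false)) else (\q.(\r.r))) (let s = (if false then false else true) in (let t = true in (\a.t)))) in (if (let b = ((\c.(\d.9)) false) in (let e = 5 in true)) then (if (v false) then ((\f.0) 4) else (1 * 7)) else 1)))
step 1: [let@0] (2 == (let v = ((if (false && false) then (\w.(\p.false)) else (\q.(\r.r))) (let s = (if false then false else true) in (let t = true in (\a.t)))) in (if (let b = ((\c.(\d.9)) false) in (let e = 5 in true)) then (if (v false) then ((\f.0) 4) else (1 * 7)) else 1)))
step 2: [let@1] (2 == (if (let b = ((\c.(\d.9)) false) in (let e = 5 in true)) then (if (((if (false && false) then (\w.(\p.false)) else (\q.(\r.r))) (let s = (if false then false else true) in (let t = true in (\a.t)))) false) then ((\f.0) 4) else (1 * 7)) else 1))
step 3: [let@1.0] (2 == (if (let e = 5 in true) then (if (((if (false && false) then (\w.(\p.false)) else (\q.(\r.r))) (let s = (if false then false else true) in (let t = true in (\a.t)))) false) then ((\f.0) 4) else (1 * 7)) else 1))
step 4: [let@1.0] (2 == (if true then (if (((if (false && false) then (\w.(\p.false)) else (\q.(\r.r))) (let s = (if false then false else true) in (let t = true in (\a.t)))) false) then ((\f.0) 4) else (1 * 7)) else 1))
step 5: [if@1] (2 == (if (((if (false && false) then (\w.(\p.false)) else (\q.(\r.r))) (let s = (if false then false else true) in (let t = true in (\a.t)))) false) then ((\f.0) 4) else (1 * 7)))
step 6: [delta@1.0.0.0.0] (2 == (if (((if false then (\w.(\p.false)) else (\q.(\r.r))) (let s = (if false then false else true) in (let t = true in (\a.t)))) false) then ((\f.0) 4) else (1 * 7)))
step 7: [if@1.0.0.0] (2 == (if (((\q.(\r.r)) (let s = (if false then false else true) in (let t = true in (\a.t)))) false) then ((\f.0) 4) else (1 * 7)))

Answer: if at 1.0.0.0 : (if false then (\w.(\p.false)) else (\q.(\r.r)))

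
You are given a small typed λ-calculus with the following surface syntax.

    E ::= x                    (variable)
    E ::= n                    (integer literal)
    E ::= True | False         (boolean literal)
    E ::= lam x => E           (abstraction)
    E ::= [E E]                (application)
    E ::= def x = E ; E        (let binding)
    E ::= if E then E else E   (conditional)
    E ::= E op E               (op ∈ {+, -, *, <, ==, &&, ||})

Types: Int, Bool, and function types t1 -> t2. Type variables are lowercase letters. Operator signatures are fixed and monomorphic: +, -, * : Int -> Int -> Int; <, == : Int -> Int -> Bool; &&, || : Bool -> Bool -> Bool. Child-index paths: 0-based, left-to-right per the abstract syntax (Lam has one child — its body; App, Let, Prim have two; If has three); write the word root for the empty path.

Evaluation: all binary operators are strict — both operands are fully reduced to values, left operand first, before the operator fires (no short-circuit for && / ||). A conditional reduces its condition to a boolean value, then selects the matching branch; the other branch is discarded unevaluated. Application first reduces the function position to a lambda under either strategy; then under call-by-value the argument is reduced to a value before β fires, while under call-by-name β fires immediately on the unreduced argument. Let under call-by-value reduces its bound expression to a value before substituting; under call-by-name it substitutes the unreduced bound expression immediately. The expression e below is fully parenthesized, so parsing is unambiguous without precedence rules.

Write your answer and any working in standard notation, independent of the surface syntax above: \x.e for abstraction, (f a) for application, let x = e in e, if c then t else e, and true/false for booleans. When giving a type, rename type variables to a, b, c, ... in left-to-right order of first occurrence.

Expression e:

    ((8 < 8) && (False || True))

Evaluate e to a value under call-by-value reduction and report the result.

Answer: false

Derivation:
step 0: ((8 < 8) && (false || true))
step 1: [delta@0] (false && (false || true))
step 2: [delta@1] (false && true)
step 3: [delta@root] false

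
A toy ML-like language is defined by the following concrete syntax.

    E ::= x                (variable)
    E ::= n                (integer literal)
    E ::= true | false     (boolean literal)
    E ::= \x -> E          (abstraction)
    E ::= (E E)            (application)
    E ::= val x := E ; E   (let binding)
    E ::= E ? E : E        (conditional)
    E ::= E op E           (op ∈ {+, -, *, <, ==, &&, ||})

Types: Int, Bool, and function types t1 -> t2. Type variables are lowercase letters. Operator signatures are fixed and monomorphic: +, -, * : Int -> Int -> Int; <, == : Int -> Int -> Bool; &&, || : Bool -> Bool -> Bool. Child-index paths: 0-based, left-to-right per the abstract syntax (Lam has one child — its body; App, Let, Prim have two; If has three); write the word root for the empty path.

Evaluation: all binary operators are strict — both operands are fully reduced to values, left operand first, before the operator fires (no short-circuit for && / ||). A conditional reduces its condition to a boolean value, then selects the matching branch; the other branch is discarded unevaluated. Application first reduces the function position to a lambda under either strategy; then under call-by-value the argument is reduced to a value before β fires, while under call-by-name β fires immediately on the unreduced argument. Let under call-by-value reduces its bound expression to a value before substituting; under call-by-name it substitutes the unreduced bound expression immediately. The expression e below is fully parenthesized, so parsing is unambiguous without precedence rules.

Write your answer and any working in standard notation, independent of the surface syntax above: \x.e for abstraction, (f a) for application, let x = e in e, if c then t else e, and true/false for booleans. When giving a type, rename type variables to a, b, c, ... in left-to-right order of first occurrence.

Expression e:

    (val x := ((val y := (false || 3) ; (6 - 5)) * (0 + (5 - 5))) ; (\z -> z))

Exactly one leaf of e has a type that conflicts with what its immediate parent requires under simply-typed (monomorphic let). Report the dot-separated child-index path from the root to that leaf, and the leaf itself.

Answer: 0.0.0.1 : 3

Trace:
  unify Bool ~ Bool
  unify Int ~ Bool
  FAIL: mismatch Int ~ Bool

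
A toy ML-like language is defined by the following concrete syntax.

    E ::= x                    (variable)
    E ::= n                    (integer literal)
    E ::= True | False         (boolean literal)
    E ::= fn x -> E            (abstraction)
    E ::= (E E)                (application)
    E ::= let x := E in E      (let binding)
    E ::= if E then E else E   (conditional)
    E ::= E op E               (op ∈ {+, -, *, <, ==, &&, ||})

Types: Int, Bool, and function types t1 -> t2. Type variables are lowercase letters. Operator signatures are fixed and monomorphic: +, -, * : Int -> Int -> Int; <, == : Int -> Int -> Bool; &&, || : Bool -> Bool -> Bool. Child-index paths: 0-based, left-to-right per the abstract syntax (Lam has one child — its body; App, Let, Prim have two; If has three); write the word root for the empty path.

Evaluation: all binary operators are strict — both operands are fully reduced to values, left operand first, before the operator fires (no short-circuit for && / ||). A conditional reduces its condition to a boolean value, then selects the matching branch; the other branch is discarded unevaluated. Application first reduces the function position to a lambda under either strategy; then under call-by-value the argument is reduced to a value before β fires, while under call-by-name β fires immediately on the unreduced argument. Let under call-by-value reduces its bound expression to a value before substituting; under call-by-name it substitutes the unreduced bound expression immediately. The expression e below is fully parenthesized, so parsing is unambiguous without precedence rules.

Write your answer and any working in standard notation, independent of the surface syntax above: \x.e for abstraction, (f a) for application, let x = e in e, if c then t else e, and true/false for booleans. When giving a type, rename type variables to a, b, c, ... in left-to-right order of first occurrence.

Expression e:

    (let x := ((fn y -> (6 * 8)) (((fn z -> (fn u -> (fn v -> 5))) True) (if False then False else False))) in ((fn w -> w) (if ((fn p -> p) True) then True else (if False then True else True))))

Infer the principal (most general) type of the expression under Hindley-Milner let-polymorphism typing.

Answer: Bool

Trace:
  unify Int ~ Int
  unify Int ~ Int
\y._ : a -> Int
\v._ : d -> Int
\u._ : c -> d -> Int
\z._ : b -> c -> d -> Int
  unify b -> c -> d -> Int ~ Bool -> e
  unify b ~ Bool
  unify c -> d -> Int ~ e
_ _ : c -> d -> Int
  unify Bool ~ Bool
  unify Bool ~ Bool
  unify c -> d -> Int ~ Bool -> f
  unify c ~ Bool
  unify d -> Int ~ f
_ _ : d -> Int
  unify a -> Int ~ (d -> Int) -> g
  unify a ~ d -> Int
  unify Int ~ g
_ _ : Int
let x : Int
w : h
\w._ : h -> h
p : i
\p._ : i -> i
  unify i -> i ~ Bool -> j
  unify i ~ Bool
  unify Bool ~ j
_ _ : Bool
  unify Bool ~ Bool
  unify Bool ~ Bool
  unify Bool ~ Bool
  unify Bool ~ Bool
  unify h -> h ~ Bool -> k
  unify h ~ Bool
  unify Bool ~ k
_ _ : Bool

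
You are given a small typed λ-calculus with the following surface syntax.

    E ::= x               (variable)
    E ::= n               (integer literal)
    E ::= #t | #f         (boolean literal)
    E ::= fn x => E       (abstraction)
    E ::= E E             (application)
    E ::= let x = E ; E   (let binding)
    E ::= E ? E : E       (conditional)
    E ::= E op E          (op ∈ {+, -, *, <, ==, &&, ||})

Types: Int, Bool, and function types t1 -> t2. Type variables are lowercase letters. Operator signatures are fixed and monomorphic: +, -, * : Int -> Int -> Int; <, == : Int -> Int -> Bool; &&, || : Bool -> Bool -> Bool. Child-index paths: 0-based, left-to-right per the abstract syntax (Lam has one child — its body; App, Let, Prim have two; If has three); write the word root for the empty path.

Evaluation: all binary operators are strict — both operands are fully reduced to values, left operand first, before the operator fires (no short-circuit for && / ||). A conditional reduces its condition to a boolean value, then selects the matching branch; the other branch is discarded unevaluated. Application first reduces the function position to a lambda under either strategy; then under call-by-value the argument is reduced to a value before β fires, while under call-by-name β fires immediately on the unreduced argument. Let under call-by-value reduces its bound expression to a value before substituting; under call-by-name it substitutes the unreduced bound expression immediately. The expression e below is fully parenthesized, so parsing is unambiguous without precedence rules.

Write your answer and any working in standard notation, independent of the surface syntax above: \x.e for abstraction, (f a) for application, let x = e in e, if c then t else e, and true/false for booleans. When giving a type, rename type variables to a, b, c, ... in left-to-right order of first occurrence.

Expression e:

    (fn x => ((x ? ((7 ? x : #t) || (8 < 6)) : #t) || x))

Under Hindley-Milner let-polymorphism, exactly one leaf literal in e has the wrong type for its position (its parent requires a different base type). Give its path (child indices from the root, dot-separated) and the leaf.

Trace:
x : a
  unify a ~ Bool
  unify Int ~ Bool
  FAIL: mismatch Int ~ Bool

Answer: 0.0.1.0.0 : 7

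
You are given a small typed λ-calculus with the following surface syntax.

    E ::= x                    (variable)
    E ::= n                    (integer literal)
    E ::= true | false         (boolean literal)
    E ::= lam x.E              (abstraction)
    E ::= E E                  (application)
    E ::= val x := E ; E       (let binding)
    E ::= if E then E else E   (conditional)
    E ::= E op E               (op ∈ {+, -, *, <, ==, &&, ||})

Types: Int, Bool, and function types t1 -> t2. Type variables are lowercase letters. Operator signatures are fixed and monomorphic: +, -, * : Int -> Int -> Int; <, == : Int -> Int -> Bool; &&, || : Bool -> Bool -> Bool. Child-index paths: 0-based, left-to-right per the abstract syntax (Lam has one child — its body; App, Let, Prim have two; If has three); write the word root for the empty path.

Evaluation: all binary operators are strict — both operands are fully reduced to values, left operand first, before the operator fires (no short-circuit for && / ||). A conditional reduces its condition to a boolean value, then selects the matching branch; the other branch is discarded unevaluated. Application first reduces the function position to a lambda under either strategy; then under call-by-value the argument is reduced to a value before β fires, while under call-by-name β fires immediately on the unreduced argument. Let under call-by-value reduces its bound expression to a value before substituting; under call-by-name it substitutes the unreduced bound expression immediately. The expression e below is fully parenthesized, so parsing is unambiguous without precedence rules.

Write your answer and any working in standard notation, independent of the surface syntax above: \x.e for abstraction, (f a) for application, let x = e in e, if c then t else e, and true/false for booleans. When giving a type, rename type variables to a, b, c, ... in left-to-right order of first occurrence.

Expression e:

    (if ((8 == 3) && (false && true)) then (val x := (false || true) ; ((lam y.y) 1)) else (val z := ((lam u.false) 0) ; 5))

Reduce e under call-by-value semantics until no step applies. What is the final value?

Answer: 5

Trace:
step 0: (if ((8 == 3) && (false && true)) then (let x = (false || true) in ((\y.y) 1)) else (let z = ((\u.false) 0) in 5))
step 1: [delta@0.0] (if (false && (false && true)) then (let x = (false || true) in ((\y.y) 1)) else (let z = ((\u.false) 0) in 5))
step 2: [delta@0.1] (if (false && false) then (let x = (false || true) in ((\y.y) 1)) else (let z = ((\u.false) 0) in 5))
step 3: [delta@0] (if false then (let x = (false || true) in ((\y.y) 1)) else (let z = ((\u.false) 0) in 5))
step 4: [if@root] (let z = ((\u.false) 0) in 5)
step 5: [beta@0] (let z = false in 5)
step 6: [let@root] 5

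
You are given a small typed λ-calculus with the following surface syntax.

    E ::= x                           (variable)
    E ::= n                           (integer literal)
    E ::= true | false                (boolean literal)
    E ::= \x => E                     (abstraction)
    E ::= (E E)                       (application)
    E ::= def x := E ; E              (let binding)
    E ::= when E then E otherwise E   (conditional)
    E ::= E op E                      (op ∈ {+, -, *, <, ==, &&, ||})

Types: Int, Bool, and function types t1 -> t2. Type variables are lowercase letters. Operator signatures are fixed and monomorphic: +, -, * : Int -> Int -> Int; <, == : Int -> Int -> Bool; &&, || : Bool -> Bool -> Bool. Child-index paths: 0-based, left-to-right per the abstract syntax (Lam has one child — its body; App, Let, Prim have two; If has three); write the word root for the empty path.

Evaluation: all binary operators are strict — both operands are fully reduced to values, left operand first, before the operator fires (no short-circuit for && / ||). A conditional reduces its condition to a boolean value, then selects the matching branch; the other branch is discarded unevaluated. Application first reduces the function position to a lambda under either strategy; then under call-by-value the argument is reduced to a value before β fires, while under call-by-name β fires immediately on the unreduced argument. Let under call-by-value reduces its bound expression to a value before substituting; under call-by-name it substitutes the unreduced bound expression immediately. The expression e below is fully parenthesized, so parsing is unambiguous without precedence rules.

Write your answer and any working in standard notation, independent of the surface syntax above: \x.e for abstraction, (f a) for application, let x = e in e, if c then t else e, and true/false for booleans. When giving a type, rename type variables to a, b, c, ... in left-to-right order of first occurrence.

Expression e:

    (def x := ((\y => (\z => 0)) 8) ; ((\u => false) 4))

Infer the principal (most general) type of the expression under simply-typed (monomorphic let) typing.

Answer: Bool

Trace:
\z._ : b -> Int
\y._ : a -> b -> Int
  unify a -> b -> Int ~ Int -> c
  unify a ~ Int
  unify b -> Int ~ c
_ _ : b -> Int
let x : b -> Int
\u._ : d -> Bool
  unify d -> Bool ~ Int -> e
  unify d ~ Int
  unify Bool ~ e
_ _ : Bool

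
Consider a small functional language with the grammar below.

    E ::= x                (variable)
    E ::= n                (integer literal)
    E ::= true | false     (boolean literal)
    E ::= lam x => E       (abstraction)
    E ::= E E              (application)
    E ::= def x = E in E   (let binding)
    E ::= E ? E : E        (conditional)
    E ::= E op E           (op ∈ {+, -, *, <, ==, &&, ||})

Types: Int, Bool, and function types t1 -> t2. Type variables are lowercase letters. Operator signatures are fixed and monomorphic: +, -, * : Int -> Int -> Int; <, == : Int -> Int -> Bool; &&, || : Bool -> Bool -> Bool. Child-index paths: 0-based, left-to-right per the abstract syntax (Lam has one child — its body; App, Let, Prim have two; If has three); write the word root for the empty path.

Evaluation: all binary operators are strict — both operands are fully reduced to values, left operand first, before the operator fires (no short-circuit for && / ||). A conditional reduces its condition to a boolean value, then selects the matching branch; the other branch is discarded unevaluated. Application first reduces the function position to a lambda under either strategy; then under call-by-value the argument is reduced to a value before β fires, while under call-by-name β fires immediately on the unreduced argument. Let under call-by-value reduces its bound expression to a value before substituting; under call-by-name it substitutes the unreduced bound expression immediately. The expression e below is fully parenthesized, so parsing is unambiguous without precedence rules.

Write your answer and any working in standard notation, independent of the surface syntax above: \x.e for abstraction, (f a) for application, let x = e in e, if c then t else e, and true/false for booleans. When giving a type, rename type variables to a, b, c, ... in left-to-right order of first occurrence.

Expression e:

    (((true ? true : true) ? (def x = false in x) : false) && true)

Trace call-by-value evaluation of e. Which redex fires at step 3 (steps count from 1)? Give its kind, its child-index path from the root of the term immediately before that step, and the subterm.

Working:
step 0: ((if (if true then true else true) then (let x = false in x) else false) && true)
step 1: [if@0.0] ((if true then (let x = false in x) else false) && true)
step 2: [if@0] ((let x = false in x) && true)
step 3: [let@0] (false && true)

Answer: let at 0 : (let x = false in x)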